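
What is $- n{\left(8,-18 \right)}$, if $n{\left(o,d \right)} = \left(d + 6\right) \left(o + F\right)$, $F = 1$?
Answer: $108$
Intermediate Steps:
$n{\left(o,d \right)} = \left(1 + o\right) \left(6 + d\right)$ ($n{\left(o,d \right)} = \left(d + 6\right) \left(o + 1\right) = \left(6 + d\right) \left(1 + o\right) = \left(1 + o\right) \left(6 + d\right)$)
$- n{\left(8,-18 \right)} = - (6 - 18 + 6 \cdot 8 - 144) = - (6 - 18 + 48 - 144) = \left(-1\right) \left(-108\right) = 108$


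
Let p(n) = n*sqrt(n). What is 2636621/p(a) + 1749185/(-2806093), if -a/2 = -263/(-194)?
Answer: -1749185/2806093 + 255752237*I*sqrt(25511)/69169 ≈ -0.62335 + 5.9057e+5*I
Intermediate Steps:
a = -263/97 (a = -(-526)/(-194) = -(-526)*(-1)/194 = -2*263/194 = -263/97 ≈ -2.7113)
p(n) = n**(3/2)
2636621/p(a) + 1749185/(-2806093) = 2636621/((-263/97)**(3/2)) + 1749185/(-2806093) = 2636621/((-263*I*sqrt(25511)/9409)) + 1749185*(-1/2806093) = 2636621*(97*I*sqrt(25511)/69169) - 1749185/2806093 = 255752237*I*sqrt(25511)/69169 - 1749185/2806093 = -1749185/2806093 + 255752237*I*sqrt(25511)/69169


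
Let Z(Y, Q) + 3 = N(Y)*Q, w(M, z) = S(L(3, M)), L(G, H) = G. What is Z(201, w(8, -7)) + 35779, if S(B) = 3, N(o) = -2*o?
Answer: 34570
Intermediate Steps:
w(M, z) = 3
Z(Y, Q) = -3 - 2*Q*Y (Z(Y, Q) = -3 + (-2*Y)*Q = -3 - 2*Q*Y)
Z(201, w(8, -7)) + 35779 = (-3 - 2*3*201) + 35779 = (-3 - 1206) + 35779 = -1209 + 35779 = 34570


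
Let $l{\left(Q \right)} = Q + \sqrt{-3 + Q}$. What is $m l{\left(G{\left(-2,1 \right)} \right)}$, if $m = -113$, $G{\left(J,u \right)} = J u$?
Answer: $226 - 113 i \sqrt{5} \approx 226.0 - 252.68 i$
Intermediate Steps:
$m l{\left(G{\left(-2,1 \right)} \right)} = - 113 \left(\left(-2\right) 1 + \sqrt{-3 - 2}\right) = - 113 \left(-2 + \sqrt{-3 - 2}\right) = - 113 \left(-2 + \sqrt{-5}\right) = - 113 \left(-2 + i \sqrt{5}\right) = 226 - 113 i \sqrt{5}$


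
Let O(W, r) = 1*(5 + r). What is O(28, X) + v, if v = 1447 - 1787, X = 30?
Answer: -305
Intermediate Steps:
v = -340
O(W, r) = 5 + r
O(28, X) + v = (5 + 30) - 340 = 35 - 340 = -305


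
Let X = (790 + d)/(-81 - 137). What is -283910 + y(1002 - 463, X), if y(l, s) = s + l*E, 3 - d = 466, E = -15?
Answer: -583993/2 ≈ -2.9200e+5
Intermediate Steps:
d = -463 (d = 3 - 1*466 = 3 - 466 = -463)
X = -3/2 (X = (790 - 463)/(-81 - 137) = 327/(-218) = 327*(-1/218) = -3/2 ≈ -1.5000)
y(l, s) = s - 15*l (y(l, s) = s + l*(-15) = s - 15*l)
-283910 + y(1002 - 463, X) = -283910 + (-3/2 - 15*(1002 - 463)) = -283910 + (-3/2 - 15*539) = -283910 + (-3/2 - 8085) = -283910 - 16173/2 = -583993/2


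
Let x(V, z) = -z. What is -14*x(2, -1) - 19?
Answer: -33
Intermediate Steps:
-14*x(2, -1) - 19 = -(-14)*(-1) - 19 = -14*1 - 19 = -14 - 19 = -33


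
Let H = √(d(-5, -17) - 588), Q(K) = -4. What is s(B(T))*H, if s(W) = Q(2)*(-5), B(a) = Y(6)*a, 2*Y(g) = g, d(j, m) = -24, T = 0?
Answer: 120*I*√17 ≈ 494.77*I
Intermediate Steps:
Y(g) = g/2
B(a) = 3*a (B(a) = ((½)*6)*a = 3*a)
s(W) = 20 (s(W) = -4*(-5) = 20)
H = 6*I*√17 (H = √(-24 - 588) = √(-612) = 6*I*√17 ≈ 24.739*I)
s(B(T))*H = 20*(6*I*√17) = 120*I*√17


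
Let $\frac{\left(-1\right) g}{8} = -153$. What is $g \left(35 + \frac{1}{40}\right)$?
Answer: $\frac{214353}{5} \approx 42871.0$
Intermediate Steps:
$g = 1224$ ($g = \left(-8\right) \left(-153\right) = 1224$)
$g \left(35 + \frac{1}{40}\right) = 1224 \left(35 + \frac{1}{40}\right) = 1224 \cdot \frac{1401}{40} = \frac{214353}{5}$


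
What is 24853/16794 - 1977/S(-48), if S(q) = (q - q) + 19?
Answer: -32729531/319086 ≈ -102.57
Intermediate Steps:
S(q) = 19 (S(q) = 0 + 19 = 19)
24853/16794 - 1977/S(-48) = 24853/16794 - 1977/19 = -32729531/319086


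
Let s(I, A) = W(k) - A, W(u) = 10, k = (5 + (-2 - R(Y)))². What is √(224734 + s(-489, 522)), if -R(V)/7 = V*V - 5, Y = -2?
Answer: √224222 ≈ 473.52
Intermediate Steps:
R(V) = 35 - 7*V² (R(V) = -7*(V*V - 5) = -7*(V² - 5) = -7*(-5 + V²) = 35 - 7*V²)
k = 16 (k = (5 + (-2 - (35 - 7*(-2)²)))² = (5 + (-2 - (35 - 7*4)))² = (5 + (-2 - (35 - 28)))² = (5 + (-2 - 1*7))² = (5 + (-2 - 7))² = (5 - 9)² = (-4)² = 16)
s(I, A) = 10 - A
√(224734 + s(-489, 522)) = √(224734 + (10 - 1*522)) = √(224734 + (10 - 522)) = √(224734 - 512) = √224222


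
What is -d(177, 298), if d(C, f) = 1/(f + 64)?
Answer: -1/362 ≈ -0.0027624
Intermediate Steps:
d(C, f) = 1/(64 + f)
-d(177, 298) = -1/(64 + 298) = -1/362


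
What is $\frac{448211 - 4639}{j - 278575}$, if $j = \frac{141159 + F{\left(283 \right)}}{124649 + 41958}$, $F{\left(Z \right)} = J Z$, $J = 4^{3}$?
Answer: $- \frac{5278728586}{3315170411} \approx -1.5923$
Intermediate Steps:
$J = 64$
$F{\left(Z \right)} = 64 Z$
$j = \frac{22753}{23801}$ ($j = \frac{141159 + 64 \cdot 283}{124649 + 41958} = \frac{141159 + 18112}{166607} = 159271 \cdot \frac{1}{166607} = \frac{22753}{23801} \approx 0.95597$)
$\frac{448211 - 4639}{j - 278575} = \frac{448211 - 4639}{\frac{22753}{23801} - 278575} = \frac{443572}{- \frac{6630340822}{23801}} = 443572 \left(- \frac{23801}{6630340822}\right) = - \frac{5278728586}{3315170411}$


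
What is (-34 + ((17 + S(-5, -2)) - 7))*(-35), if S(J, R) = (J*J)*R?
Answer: 2590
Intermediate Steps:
S(J, R) = R*J² (S(J, R) = J²*R = R*J²)
(-34 + ((17 + S(-5, -2)) - 7))*(-35) = (-34 + ((17 - 2*(-5)²) - 7))*(-35) = (-34 + ((17 - 2*25) - 7))*(-35) = (-34 + ((17 - 50) - 7))*(-35) = (-34 + (-33 - 7))*(-35) = (-34 - 40)*(-35) = -74*(-35) = 2590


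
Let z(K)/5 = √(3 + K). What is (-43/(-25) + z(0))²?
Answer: 48724/625 + 86*√3/5 ≈ 107.75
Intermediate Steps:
z(K) = 5*√(3 + K)
(-43/(-25) + z(0))² = (-43/(-25) + 5*√(3 + 0))² = (-43*(-1/25) + 5*√3)² = (43/25 + 5*√3)²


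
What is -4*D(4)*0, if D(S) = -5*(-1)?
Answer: 0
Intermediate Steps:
D(S) = 5
-4*D(4)*0 = -4*5*0 = -20*0 = 0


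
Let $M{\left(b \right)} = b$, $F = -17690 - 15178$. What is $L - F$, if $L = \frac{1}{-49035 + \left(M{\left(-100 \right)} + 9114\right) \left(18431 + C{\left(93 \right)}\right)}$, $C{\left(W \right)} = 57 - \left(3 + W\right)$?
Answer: $\frac{5447425737205}{165736453} \approx 32868.0$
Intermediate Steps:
$F = -32868$ ($F = -17690 - 15178 = -32868$)
$C{\left(W \right)} = 54 - W$
$L = \frac{1}{165736453}$ ($L = \frac{1}{-49035 + \left(-100 + 9114\right) \left(18431 + \left(54 - 93\right)\right)} = \frac{1}{-49035 + 9014 \left(18431 + \left(54 - 93\right)\right)} = \frac{1}{-49035 + 9014 \left(18431 - 39\right)} = \frac{1}{-49035 + 9014 \cdot 18392} = \frac{1}{-49035 + 165785488} = \frac{1}{165736453} \approx 6.0337 \cdot 10^{-9}$)
$L - F = \frac{1}{165736453} - -32868 = \frac{1}{165736453} + 32868 = \frac{5447425737205}{165736453}$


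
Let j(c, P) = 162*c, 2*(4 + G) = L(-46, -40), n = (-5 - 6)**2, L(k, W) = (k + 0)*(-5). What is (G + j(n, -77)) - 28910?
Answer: -9197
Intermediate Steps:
L(k, W) = -5*k (L(k, W) = k*(-5) = -5*k)
n = 121 (n = (-11)**2 = 121)
G = 111 (G = -4 + (-5*(-46))/2 = -4 + (1/2)*230 = -4 + 115 = 111)
(G + j(n, -77)) - 28910 = (111 + 162*121) - 28910 = (111 + 19602) - 28910 = 19713 - 28910 = -9197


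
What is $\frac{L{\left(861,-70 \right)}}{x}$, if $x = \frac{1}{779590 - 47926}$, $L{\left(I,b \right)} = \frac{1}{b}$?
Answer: $- \frac{365832}{35} \approx -10452.0$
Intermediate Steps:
$x = \frac{1}{731664} \approx 1.3667 \cdot 10^{-6}$
$\frac{L{\left(861,-70 \right)}}{x} = \frac{\frac{1}{\frac{1}{731664}}}{-70} = \left(- \frac{1}{70}\right) 731664 = - \frac{365832}{35}$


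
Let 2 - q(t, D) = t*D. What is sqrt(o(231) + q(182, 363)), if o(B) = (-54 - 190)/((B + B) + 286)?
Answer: I*sqrt(2310203423)/187 ≈ 257.03*I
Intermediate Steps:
q(t, D) = 2 - D*t (q(t, D) = 2 - t*D = 2 - D*t)
o(B) = -244/(286 + 2*B) (o(B) = -244/(2*B + 286) = -244/(286 + 2*B))
sqrt(o(231) + q(182, 363)) = sqrt(-122/(143 + 231) + (2 - 1*363*182)) = sqrt(-122/374 + (2 - 66066)) = sqrt(-122*1/374 - 66064) = sqrt(-61/187 - 66064) = sqrt(-12354029/187) = I*sqrt(2310203423)/187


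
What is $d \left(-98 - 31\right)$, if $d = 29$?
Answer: $-3741$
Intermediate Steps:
$d \left(-98 - 31\right) = 29 \left(-98 - 31\right) = 29 \left(-129\right) = -3741$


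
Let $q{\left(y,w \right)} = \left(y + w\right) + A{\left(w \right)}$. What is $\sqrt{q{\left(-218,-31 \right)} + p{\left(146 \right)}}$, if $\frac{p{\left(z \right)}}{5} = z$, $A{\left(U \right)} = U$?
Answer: $15 \sqrt{2} \approx 21.213$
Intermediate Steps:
$q{\left(y,w \right)} = y + 2 w$ ($q{\left(y,w \right)} = \left(y + w\right) + w = \left(w + y\right) + w = y + 2 w$)
$p{\left(z \right)} = 5 z$
$\sqrt{q{\left(-218,-31 \right)} + p{\left(146 \right)}} = \sqrt{\left(-218 + 2 \left(-31\right)\right) + 5 \cdot 146} = \sqrt{\left(-218 - 62\right) + 730} = \sqrt{-280 + 730} = \sqrt{450} = 15 \sqrt{2}$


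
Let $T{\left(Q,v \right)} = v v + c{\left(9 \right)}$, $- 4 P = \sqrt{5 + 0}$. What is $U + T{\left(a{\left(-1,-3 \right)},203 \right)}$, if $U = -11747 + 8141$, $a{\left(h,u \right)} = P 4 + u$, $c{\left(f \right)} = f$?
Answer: $37612$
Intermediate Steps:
$P = - \frac{\sqrt{5}}{4}$ ($P = - \frac{\sqrt{5 + 0}}{4} = - \frac{\sqrt{5}}{4} \approx -0.55902$)
$a{\left(h,u \right)} = u - \sqrt{5}$ ($a{\left(h,u \right)} = - \frac{\sqrt{5}}{4} \cdot 4 + u = - \sqrt{5} + u = u - \sqrt{5}$)
$T{\left(Q,v \right)} = 9 + v^{2}$ ($T{\left(Q,v \right)} = v v + 9 = v^{2} + 9 = 9 + v^{2}$)
$U = -3606$
$U + T{\left(a{\left(-1,-3 \right)},203 \right)} = -3606 + \left(9 + 203^{2}\right) = -3606 + \left(9 + 41209\right) = -3606 + 41218 = 37612$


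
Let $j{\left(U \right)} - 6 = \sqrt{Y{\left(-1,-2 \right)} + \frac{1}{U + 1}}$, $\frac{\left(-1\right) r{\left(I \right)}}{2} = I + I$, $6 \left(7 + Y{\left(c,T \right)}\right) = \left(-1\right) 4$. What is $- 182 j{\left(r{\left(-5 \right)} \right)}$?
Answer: $-1092 - \frac{104 i \sqrt{210}}{3} \approx -1092.0 - 502.37 i$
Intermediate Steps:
$Y{\left(c,T \right)} = - \frac{23}{3}$ ($Y{\left(c,T \right)} = -7 + \frac{\left(-1\right) 4}{6} = -7 + \frac{1}{6} \left(-4\right) = -7 - \frac{2}{3} = - \frac{23}{3}$)
$r{\left(I \right)} = - 4 I$ ($r{\left(I \right)} = - 2 \left(I + I\right) = - 2 \cdot 2 I = - 4 I$)
$j{\left(U \right)} = 6 + \sqrt{- \frac{23}{3} + \frac{1}{1 + U}}$ ($j{\left(U \right)} = 6 + \sqrt{- \frac{23}{3} + \frac{1}{U + 1}} = 6 + \sqrt{- \frac{23}{3} + \frac{1}{1 + U}}$)
$- 182 j{\left(r{\left(-5 \right)} \right)} = - 182 \left(6 + \frac{\sqrt{3} \sqrt{\frac{-20 - 23 \left(\left(-4\right) \left(-5\right)\right)}{1 - -20}}}{3}\right) = - 182 \left(6 + \frac{\sqrt{3} \sqrt{\frac{-20 - 460}{1 + 20}}}{3}\right) = - 182 \left(6 + \frac{\sqrt{3} \sqrt{\frac{-20 - 460}{21}}}{3}\right) = - 182 \left(6 + \frac{\sqrt{3} \sqrt{\frac{1}{21} \left(-480\right)}}{3}\right) = - 182 \left(6 + \frac{\sqrt{3} \sqrt{- \frac{160}{7}}}{3}\right) = - 182 \left(6 + \frac{\sqrt{3} \frac{4 i \sqrt{70}}{7}}{3}\right) = - 182 \left(6 + \frac{4 i \sqrt{210}}{21}\right) = -1092 - \frac{104 i \sqrt{210}}{3}$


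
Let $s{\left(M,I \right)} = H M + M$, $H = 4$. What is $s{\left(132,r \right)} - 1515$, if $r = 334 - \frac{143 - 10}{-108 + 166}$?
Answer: $-855$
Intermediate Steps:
$r = \frac{19239}{58}$ ($r = 334 - \frac{133}{58} = \frac{19239}{58} \approx 331.71$)
$s{\left(M,I \right)} = 5 M$ ($s{\left(M,I \right)} = 4 M + M = 5 M$)
$s{\left(132,r \right)} - 1515 = 5 \cdot 132 - 1515 = 660 - 1515 = -855$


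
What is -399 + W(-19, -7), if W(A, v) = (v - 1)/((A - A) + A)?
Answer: -7573/19 ≈ -398.58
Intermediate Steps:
W(A, v) = (-1 + v)/A (W(A, v) = (-1 + v)/(0 + A) = (-1 + v)/A)
-399 + W(-19, -7) = -399 + (-1 - 7)/(-19) = -399 - 1/19*(-8) = -399 + 8/19 = -7573/19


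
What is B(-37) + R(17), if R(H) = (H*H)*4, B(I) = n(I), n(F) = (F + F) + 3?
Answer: 1085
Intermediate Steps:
n(F) = 3 + 2*F (n(F) = 2*F + 3 = 3 + 2*F)
B(I) = 3 + 2*I
R(H) = 4*H**2 (R(H) = H**2*4 = 4*H**2)
B(-37) + R(17) = (3 + 2*(-37)) + 4*17**2 = (3 - 74) + 4*289 = -71 + 1156 = 1085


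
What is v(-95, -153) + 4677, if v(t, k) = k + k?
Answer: 4371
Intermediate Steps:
v(t, k) = 2*k
v(-95, -153) + 4677 = 2*(-153) + 4677 = -306 + 4677 = 4371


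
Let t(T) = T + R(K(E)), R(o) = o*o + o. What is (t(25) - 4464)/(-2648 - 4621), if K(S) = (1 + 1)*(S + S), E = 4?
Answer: 1389/2423 ≈ 0.57326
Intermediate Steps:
K(S) = 4*S (K(S) = 2*(2*S) = 4*S)
R(o) = o + o² (R(o) = o² + o = o + o²)
t(T) = 272 + T (t(T) = T + (4*4)*(1 + 4*4) = T + 16*(1 + 16) = T + 16*17 = T + 272 = 272 + T)
(t(25) - 4464)/(-2648 - 4621) = ((272 + 25) - 4464)/(-2648 - 4621) = (297 - 4464)/(-7269) = -4167*(-1/7269) = 1389/2423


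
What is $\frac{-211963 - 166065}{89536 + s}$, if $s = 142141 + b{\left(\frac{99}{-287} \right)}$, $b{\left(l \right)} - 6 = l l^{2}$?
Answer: $- \frac{4468272625642}{2738481338225} \approx -1.6317$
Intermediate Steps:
$b{\left(l \right)} = 6 + l^{3}$ ($b{\left(l \right)} = 6 + l l^{2} = 6 + l^{3}$)
$s = \frac{3360340321442}{23639903}$ ($s = 142141 + \left(6 + \left(\frac{99}{-287}\right)^{3}\right) = 142141 + \left(6 + \left(99 \left(- \frac{1}{287}\right)\right)^{3}\right) = 142141 + \left(6 + \left(- \frac{99}{287}\right)^{3}\right) = 142141 + \left(6 - \frac{970299}{23639903}\right) = 142141 + \frac{140869119}{23639903} = \frac{3360340321442}{23639903} \approx 1.4215 \cdot 10^{5}$)
$\frac{-211963 - 166065}{89536 + s} = \frac{-211963 - 166065}{89536 + \frac{3360340321442}{23639903}} = - \frac{378028}{\frac{5476962676450}{23639903}} = \left(-378028\right) \frac{23639903}{5476962676450} = - \frac{4468272625642}{2738481338225}$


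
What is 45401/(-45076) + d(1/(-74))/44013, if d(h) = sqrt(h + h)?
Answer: -45401/45076 + I*sqrt(37)/1628481 ≈ -1.0072 + 3.7352e-6*I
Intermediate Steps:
d(h) = sqrt(2)*sqrt(h) (d(h) = sqrt(2*h) = sqrt(2)*sqrt(h))
45401/(-45076) + d(1/(-74))/44013 = 45401/(-45076) + (sqrt(2)*sqrt(1/(-74)))/44013 = 45401*(-1/45076) + (sqrt(2)*sqrt(-1/74))*(1/44013) = -45401/45076 + (sqrt(2)*(I*sqrt(74)/74))*(1/44013) = -45401/45076 + (I*sqrt(37)/37)*(1/44013) = -45401/45076 + I*sqrt(37)/1628481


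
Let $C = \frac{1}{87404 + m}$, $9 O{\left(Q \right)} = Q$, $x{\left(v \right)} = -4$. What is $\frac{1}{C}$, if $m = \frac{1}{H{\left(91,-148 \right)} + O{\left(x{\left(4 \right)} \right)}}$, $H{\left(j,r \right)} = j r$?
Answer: $\frac{10594763255}{121216} \approx 87404.0$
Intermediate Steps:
$O{\left(Q \right)} = \frac{Q}{9}$
$m = - \frac{9}{121216}$ ($m = \frac{1}{91 \left(-148\right) + \frac{1}{9} \left(-4\right)} = \frac{1}{-13468 - \frac{4}{9}} = \frac{1}{- \frac{121216}{9}} = - \frac{9}{121216} \approx -7.4248 \cdot 10^{-5}$)
$C = \frac{121216}{10594763255}$ ($C = \frac{1}{87404 - \frac{9}{121216}} = \frac{1}{\frac{10594763255}{121216}} = \frac{121216}{10594763255} \approx 1.1441 \cdot 10^{-5}$)
$\frac{1}{C} = \frac{1}{\frac{121216}{10594763255}} = \frac{10594763255}{121216}$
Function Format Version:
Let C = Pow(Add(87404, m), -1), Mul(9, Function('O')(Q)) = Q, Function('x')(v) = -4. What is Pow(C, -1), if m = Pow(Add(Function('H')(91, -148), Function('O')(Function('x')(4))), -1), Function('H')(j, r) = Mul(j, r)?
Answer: Rational(10594763255, 121216) ≈ 87404.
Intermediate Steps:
Function('O')(Q) = Mul(Rational(1, 9), Q)
m = Rational(-9, 121216) (m = Pow(Add(Mul(91, -148), Mul(Rational(1, 9), -4)), -1) = Pow(Add(-13468, Rational(-4, 9)), -1) = Pow(Rational(-121216, 9), -1) = Rational(-9, 121216) ≈ -7.4248e-5)
C = Rational(121216, 10594763255) (C = Pow(Add(87404, Rational(-9, 121216)), -1) = Pow(Rational(10594763255, 121216), -1) = Rational(121216, 10594763255) ≈ 1.1441e-5)
Pow(C, -1) = Pow(Rational(121216, 10594763255), -1) = Rational(10594763255, 121216)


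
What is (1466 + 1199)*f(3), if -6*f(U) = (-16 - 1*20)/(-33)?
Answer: -5330/11 ≈ -484.55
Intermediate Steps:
f(U) = -2/11 (f(U) = -(-16 - 1*20)/(6*(-33)) = -(-16 - 20)*(-1)/(6*33) = -(-6)*(-1)/33 = -⅙*12/11 = -2/11)
(1466 + 1199)*f(3) = (1466 + 1199)*(-2/11) = 2665*(-2/11) = -5330/11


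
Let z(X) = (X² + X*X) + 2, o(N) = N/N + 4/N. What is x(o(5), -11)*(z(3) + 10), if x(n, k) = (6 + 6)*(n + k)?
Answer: -3312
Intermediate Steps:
o(N) = 1 + 4/N
x(n, k) = 12*k + 12*n (x(n, k) = 12*(k + n) = 12*k + 12*n)
z(X) = 2 + 2*X² (z(X) = (X² + X²) + 2 = 2*X² + 2 = 2 + 2*X²)
x(o(5), -11)*(z(3) + 10) = (12*(-11) + 12*((4 + 5)/5))*((2 + 2*3²) + 10) = (-132 + 12*((⅕)*9))*((2 + 2*9) + 10) = (-132 + 12*(9/5))*((2 + 18) + 10) = (-132 + 108/5)*(20 + 10) = -552/5*30 = -3312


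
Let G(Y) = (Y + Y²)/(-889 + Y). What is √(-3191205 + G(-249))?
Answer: I*√1033205290449/569 ≈ 1786.4*I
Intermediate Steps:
G(Y) = (Y + Y²)/(-889 + Y)
√(-3191205 + G(-249)) = √(-3191205 - 249*(1 - 249)/(-889 - 249)) = √(-3191205 - 249*(-248)/(-1138)) = √(-3191205 - 249*(-1/1138)*(-248)) = √(-3191205 - 30876/569) = √(-1815826521/569) = I*√1033205290449/569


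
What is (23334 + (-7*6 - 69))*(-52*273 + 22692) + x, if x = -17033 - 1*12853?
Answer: 197272722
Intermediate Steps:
x = -29886 (x = -17033 - 12853 = -29886)
(23334 + (-7*6 - 69))*(-52*273 + 22692) + x = (23334 + (-7*6 - 69))*(-52*273 + 22692) - 29886 = (23334 + (-42 - 69))*(-14196 + 22692) - 29886 = (23334 - 111)*8496 - 29886 = 23223*8496 - 29886 = 197302608 - 29886 = 197272722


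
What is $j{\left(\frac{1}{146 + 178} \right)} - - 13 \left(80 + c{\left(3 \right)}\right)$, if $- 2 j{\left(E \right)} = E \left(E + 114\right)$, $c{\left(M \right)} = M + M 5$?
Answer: $\frac{267441911}{209952} \approx 1273.8$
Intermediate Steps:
$c{\left(M \right)} = 6 M$ ($c{\left(M \right)} = M + 5 M = 6 M$)
$j{\left(E \right)} = - \frac{E \left(114 + E\right)}{2}$ ($j{\left(E \right)} = - \frac{E \left(E + 114\right)}{2} = - \frac{E \left(114 + E\right)}{2}$)
$j{\left(\frac{1}{146 + 178} \right)} - - 13 \left(80 + c{\left(3 \right)}\right) = - \frac{114 + \frac{1}{146 + 178}}{2 \left(146 + 178\right)} - - 13 \left(80 + 6 \cdot 3\right) = - \frac{114 + \frac{1}{324}}{2 \cdot 324} - - 13 \left(80 + 18\right) = \left(- \frac{1}{2}\right) \frac{1}{324} \left(114 + \frac{1}{324}\right) - \left(-13\right) 98 = \left(- \frac{1}{2}\right) \frac{1}{324} \cdot \frac{36937}{324} - -1274 = - \frac{36937}{209952} + 1274 = \frac{267441911}{209952}$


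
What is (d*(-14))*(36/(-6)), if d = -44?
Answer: -3696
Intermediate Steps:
(d*(-14))*(36/(-6)) = (-44*(-14))*(36/(-6)) = 616*(36*(-1/6)) = 616*(-6) = -3696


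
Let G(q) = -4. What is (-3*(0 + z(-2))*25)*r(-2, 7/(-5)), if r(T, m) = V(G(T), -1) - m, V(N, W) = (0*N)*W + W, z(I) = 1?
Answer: -30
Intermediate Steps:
V(N, W) = W (V(N, W) = 0*W + W = 0 + W = W)
r(T, m) = -1 - m
(-3*(0 + z(-2))*25)*r(-2, 7/(-5)) = (-3*(0 + 1)*25)*(-1 - 7/(-5)) = (-3*1*25)*(-1 - 7*(-1)/5) = (-3*25)*(-1 - 1*(-7/5)) = -75*(-1 + 7/5) = -75*⅖ = -30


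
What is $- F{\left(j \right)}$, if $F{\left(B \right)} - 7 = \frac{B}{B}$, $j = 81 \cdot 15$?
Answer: $-8$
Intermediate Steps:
$j = 1215$
$F{\left(B \right)} = 8$ ($F{\left(B \right)} = 7 + \frac{B}{B} = 7 + 1 = 8$)
$- F{\left(j \right)} = \left(-1\right) 8 = -8$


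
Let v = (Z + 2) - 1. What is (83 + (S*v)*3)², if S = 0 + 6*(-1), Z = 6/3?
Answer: 841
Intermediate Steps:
Z = 2 (Z = 6*(⅓) = 2)
S = -6 (S = 0 - 6 = -6)
v = 3 (v = (2 + 2) - 1 = 4 - 1 = 3)
(83 + (S*v)*3)² = (83 - 6*3*3)² = (83 - 18*3)² = (83 - 54)² = 29² = 841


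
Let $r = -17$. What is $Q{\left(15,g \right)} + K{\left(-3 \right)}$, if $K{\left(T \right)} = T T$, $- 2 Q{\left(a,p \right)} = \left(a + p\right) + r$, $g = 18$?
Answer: $1$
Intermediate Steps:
$Q{\left(a,p \right)} = \frac{17}{2} - \frac{a}{2} - \frac{p}{2}$ ($Q{\left(a,p \right)} = - \frac{\left(a + p\right) - 17}{2} = - \frac{-17 + a + p}{2} = \frac{17}{2} - \frac{a}{2} - \frac{p}{2}$)
$K{\left(T \right)} = T^{2}$
$Q{\left(15,g \right)} + K{\left(-3 \right)} = \left(\frac{17}{2} - \frac{15}{2} - 9\right) + \left(-3\right)^{2} = \left(\frac{17}{2} - \frac{15}{2} - 9\right) + 9 = -8 + 9 = 1$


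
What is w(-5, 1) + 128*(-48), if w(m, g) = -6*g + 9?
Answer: -6141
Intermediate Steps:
w(m, g) = 9 - 6*g
w(-5, 1) + 128*(-48) = (9 - 6*1) + 128*(-48) = (9 - 6) - 6144 = 3 - 6144 = -6141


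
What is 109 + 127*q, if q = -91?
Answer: -11448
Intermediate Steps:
109 + 127*q = 109 + 127*(-91) = 109 - 11557 = -11448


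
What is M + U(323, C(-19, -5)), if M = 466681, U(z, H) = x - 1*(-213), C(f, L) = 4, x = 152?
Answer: 467046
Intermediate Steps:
U(z, H) = 365 (U(z, H) = 152 - 1*(-213) = 152 + 213 = 365)
M + U(323, C(-19, -5)) = 466681 + 365 = 467046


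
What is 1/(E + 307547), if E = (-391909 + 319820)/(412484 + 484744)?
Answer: 897228/275939707627 ≈ 3.2515e-6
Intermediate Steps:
E = -72089/897228 ≈ -0.080346
1/(E + 307547) = 1/(-72089/897228 + 307547) = 1/(275939707627/897228) = 897228/275939707627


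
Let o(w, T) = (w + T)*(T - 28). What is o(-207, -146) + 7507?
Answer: 68929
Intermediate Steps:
o(w, T) = (-28 + T)*(T + w) (o(w, T) = (T + w)*(-28 + T) = (-28 + T)*(T + w))
o(-207, -146) + 7507 = ((-146)**2 - 28*(-146) - 28*(-207) - 146*(-207)) + 7507 = (21316 + 4088 + 5796 + 30222) + 7507 = 61422 + 7507 = 68929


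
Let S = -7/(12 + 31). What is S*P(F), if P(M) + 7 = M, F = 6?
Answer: 7/43 ≈ 0.16279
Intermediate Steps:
P(M) = -7 + M
S = -7/43 ≈ -0.16279
S*P(F) = -7*(-7 + 6)/43 = -7/43*(-1) = 7/43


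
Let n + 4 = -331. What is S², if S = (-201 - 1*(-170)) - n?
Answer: 92416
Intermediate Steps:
n = -335 (n = -4 - 331 = -335)
S = 304 (S = (-201 - 1*(-170)) - 1*(-335) = (-201 + 170) + 335 = -31 + 335 = 304)
S² = 304² = 92416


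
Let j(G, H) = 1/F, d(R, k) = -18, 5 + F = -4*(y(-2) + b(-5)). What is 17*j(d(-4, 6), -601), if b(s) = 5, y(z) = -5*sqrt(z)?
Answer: -17/57 - 68*I*sqrt(2)/285 ≈ -0.29825 - 0.33743*I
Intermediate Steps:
F = -25 + 20*I*sqrt(2) (F = -5 - 4*(-5*I*sqrt(2) + 5) = -5 - 4*(5 - 5*I*sqrt(2)) = -5 + (-20 + 20*I*sqrt(2)) = -25 + 20*I*sqrt(2) ≈ -25.0 + 28.284*I)
j(G, H) = 1/(-25 + 20*I*sqrt(2))
17*j(d(-4, 6), -601) = 17*(-1/57 - 4*I*sqrt(2)/285) = -17/57 - 68*I*sqrt(2)/285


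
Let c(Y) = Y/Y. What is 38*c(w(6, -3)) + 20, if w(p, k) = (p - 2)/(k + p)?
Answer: 58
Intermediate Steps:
w(p, k) = (-2 + p)/(k + p)
c(Y) = 1
38*c(w(6, -3)) + 20 = 38*1 + 20 = 38 + 20 = 58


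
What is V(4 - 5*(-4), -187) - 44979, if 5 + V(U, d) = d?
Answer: -45171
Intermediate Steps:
V(U, d) = -5 + d
V(4 - 5*(-4), -187) - 44979 = (-5 - 187) - 44979 = -192 - 44979 = -45171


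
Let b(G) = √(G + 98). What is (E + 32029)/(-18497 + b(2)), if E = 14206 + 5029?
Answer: -51264/18487 ≈ -2.7730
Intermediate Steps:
b(G) = √(98 + G)
E = 19235
(E + 32029)/(-18497 + b(2)) = (19235 + 32029)/(-18497 + √(98 + 2)) = 51264/(-18497 + √100) = 51264/(-18497 + 10) = 51264/(-18487) = 51264*(-1/18487) = -51264/18487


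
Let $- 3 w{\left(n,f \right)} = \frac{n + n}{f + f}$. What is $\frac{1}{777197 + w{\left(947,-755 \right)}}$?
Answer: $\frac{2265}{1760352152} \approx 1.2867 \cdot 10^{-6}$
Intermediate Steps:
$w{\left(n,f \right)} = - \frac{n}{3 f}$ ($w{\left(n,f \right)} = - \frac{\left(n + n\right) \frac{1}{f + f}}{3} = - \frac{2 n \frac{1}{2 f}}{3} = - \frac{n \frac{1}{f}}{3} = - \frac{n}{3 f}$)
$\frac{1}{777197 + w{\left(947,-755 \right)}} = \frac{1}{777197 - \frac{947}{3 \left(-755\right)}} = \frac{1}{777197 - \frac{947}{3} \left(- \frac{1}{755}\right)} = \frac{1}{777197 + \frac{947}{2265}} = \frac{1}{\frac{1760352152}{2265}} = \frac{2265}{1760352152}$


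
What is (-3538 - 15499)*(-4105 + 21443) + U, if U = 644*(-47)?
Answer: -330093774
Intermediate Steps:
U = -30268
(-3538 - 15499)*(-4105 + 21443) + U = (-3538 - 15499)*(-4105 + 21443) - 30268 = -19037*17338 - 30268 = -330063506 - 30268 = -330093774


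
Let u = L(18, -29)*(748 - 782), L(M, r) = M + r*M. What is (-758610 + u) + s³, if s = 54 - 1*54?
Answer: -741474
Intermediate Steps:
s = 0 (s = 54 - 54 = 0)
L(M, r) = M + M*r
u = 17136 (u = (18*(1 - 29))*(748 - 782) = (18*(-28))*(-34) = -504*(-34) = 17136)
(-758610 + u) + s³ = (-758610 + 17136) + 0³ = -741474 + 0 = -741474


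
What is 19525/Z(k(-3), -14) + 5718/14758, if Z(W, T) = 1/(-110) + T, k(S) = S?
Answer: -15843841531/11371039 ≈ -1393.3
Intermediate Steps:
Z(W, T) = -1/110 + T
19525/Z(k(-3), -14) + 5718/14758 = 19525/(-1/110 - 14) + 5718/14758 = 19525/(-1541/110) + 5718*(1/14758) = 19525*(-110/1541) + 2859/7379 = -2147750/1541 + 2859/7379 = -15843841531/11371039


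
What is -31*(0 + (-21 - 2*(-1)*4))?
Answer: 403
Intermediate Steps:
-31*(0 + (-21 - 2*(-1)*4)) = -31*(0 + (-21 - (-2)*4)) = -31*(0 + (-21 - 1*(-8))) = -31*(0 + (-21 + 8)) = -31*(0 - 13) = -31*(-13) = 403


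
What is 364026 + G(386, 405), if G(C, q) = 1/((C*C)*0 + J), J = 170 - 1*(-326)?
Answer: 180556897/496 ≈ 3.6403e+5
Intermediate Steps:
J = 496 (J = 170 + 326 = 496)
G(C, q) = 1/496 (G(C, q) = 1/((C*C)*0 + 496) = 1/(C²*0 + 496) = 1/(0 + 496) = 1/496)
364026 + G(386, 405) = 364026 + 1/496 = 180556897/496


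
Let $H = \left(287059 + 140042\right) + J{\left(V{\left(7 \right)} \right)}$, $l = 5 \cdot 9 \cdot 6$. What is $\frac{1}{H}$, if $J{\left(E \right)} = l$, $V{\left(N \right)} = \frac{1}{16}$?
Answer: $\frac{1}{427371} \approx 2.3399 \cdot 10^{-6}$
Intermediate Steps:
$V{\left(N \right)} = \frac{1}{16}$
$l = 270$ ($l = 45 \cdot 6 = 270$)
$J{\left(E \right)} = 270$
$H = 427371$ ($H = \left(287059 + 140042\right) + 270 = 427101 + 270 = 427371$)
$\frac{1}{H} = \frac{1}{427371}$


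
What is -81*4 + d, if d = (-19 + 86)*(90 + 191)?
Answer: 18503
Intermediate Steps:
d = 18827 (d = 67*281 = 18827)
-81*4 + d = -81*4 + 18827 = -324 + 18827 = 18503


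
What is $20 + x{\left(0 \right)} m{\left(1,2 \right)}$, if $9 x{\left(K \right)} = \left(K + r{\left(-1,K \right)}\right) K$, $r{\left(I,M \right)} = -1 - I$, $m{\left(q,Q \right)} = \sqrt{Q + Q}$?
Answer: $20$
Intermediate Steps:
$m{\left(q,Q \right)} = \sqrt{2} \sqrt{Q}$ ($m{\left(q,Q \right)} = \sqrt{2 Q} = \sqrt{2} \sqrt{Q}$)
$x{\left(K \right)} = \frac{K^{2}}{9}$ ($x{\left(K \right)} = \frac{\left(K - 0\right) K}{9} = \frac{\left(K + \left(-1 + 1\right)\right) K}{9} = \frac{\left(K + 0\right) K}{9} = \frac{K K}{9} = \frac{K^{2}}{9}$)
$20 + x{\left(0 \right)} m{\left(1,2 \right)} = 20 + \frac{0^{2}}{9} \sqrt{2} \sqrt{2} = 20 + \frac{1}{9} \cdot 0 \cdot 2 = 20 + 0 \cdot 2 = 20 + 0 = 20$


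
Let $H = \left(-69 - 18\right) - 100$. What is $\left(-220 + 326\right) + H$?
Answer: $-81$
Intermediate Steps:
$H = -187$ ($H = -87 - 100 = -187$)
$\left(-220 + 326\right) + H = \left(-220 + 326\right) - 187 = 106 - 187 = -81$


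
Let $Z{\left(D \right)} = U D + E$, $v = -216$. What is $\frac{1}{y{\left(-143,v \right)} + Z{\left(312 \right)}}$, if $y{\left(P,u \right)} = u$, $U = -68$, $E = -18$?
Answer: $- \frac{1}{21450} \approx -4.662 \cdot 10^{-5}$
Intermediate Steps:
$Z{\left(D \right)} = -18 - 68 D$ ($Z{\left(D \right)} = - 68 D - 18 = -18 - 68 D$)
$\frac{1}{y{\left(-143,v \right)} + Z{\left(312 \right)}} = \frac{1}{-216 - 21234} = \frac{1}{-21450} = - \frac{1}{21450}$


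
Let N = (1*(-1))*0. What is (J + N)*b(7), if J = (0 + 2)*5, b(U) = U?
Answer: 70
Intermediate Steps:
N = 0 (N = -1*0 = 0)
J = 10 (J = 2*5 = 10)
(J + N)*b(7) = (10 + 0)*7 = 10*7 = 70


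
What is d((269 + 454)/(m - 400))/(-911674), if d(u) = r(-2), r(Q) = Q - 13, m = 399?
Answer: 15/911674 ≈ 1.6453e-5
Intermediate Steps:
r(Q) = -13 + Q
d(u) = -15 (d(u) = -13 - 2 = -15)
d((269 + 454)/(m - 400))/(-911674) = -15/(-911674) = -15*(-1/911674) = 15/911674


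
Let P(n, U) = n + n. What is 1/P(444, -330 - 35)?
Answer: 1/888 ≈ 0.0011261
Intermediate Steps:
P(n, U) = 2*n
1/P(444, -330 - 35) = 1/(2*444) = 1/888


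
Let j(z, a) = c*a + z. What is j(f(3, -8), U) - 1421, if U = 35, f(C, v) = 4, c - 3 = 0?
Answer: -1312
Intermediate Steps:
c = 3 (c = 3 + 0 = 3)
j(z, a) = z + 3*a (j(z, a) = 3*a + z = z + 3*a)
j(f(3, -8), U) - 1421 = (4 + 3*35) - 1421 = (4 + 105) - 1421 = 109 - 1421 = -1312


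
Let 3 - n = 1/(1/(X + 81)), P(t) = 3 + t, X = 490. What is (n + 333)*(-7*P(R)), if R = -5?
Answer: -3290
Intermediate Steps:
n = -568 (n = 3 - 1/(1/(490 + 81)) = 3 - 1/(1/571) = 3 - 1/1/571 = 3 - 1*571 = 3 - 571 = -568)
(n + 333)*(-7*P(R)) = (-568 + 333)*(-7*(3 - 5)) = -(-1645)*(-2) = -235*14 = -3290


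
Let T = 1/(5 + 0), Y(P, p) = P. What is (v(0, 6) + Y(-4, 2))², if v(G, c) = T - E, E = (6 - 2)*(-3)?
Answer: 1681/25 ≈ 67.240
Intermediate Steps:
T = ⅕ (T = 1/5 = ⅕ ≈ 0.20000)
E = -12 (E = 4*(-3) = -12)
v(G, c) = 61/5 (v(G, c) = ⅕ - 1*(-12) = ⅕ + 12 = 61/5)
(v(0, 6) + Y(-4, 2))² = (61/5 - 4)² = (41/5)² = 1681/25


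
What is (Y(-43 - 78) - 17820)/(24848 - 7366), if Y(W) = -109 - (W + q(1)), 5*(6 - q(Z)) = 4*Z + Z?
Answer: -17813/17482 ≈ -1.0189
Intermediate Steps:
q(Z) = 6 - Z (q(Z) = 6 - (4*Z + Z)/5 = 6 - Z)
Y(W) = -114 - W (Y(W) = -109 - (W + (6 - 1*1)) = -109 - (W + (6 - 1)) = -109 - (W + 5) = -109 - (5 + W) = -109 + (-5 - W) = -114 - W)
(Y(-43 - 78) - 17820)/(24848 - 7366) = ((-114 - (-43 - 78)) - 17820)/(24848 - 7366) = ((-114 - 1*(-121)) - 17820)/17482 = ((-114 + 121) - 17820)*(1/17482) = (7 - 17820)*(1/17482) = -17813*1/17482 = -17813/17482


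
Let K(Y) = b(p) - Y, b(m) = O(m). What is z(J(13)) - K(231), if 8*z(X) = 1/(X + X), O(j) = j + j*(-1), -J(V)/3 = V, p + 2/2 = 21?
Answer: 144143/624 ≈ 231.00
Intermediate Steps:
p = 20 (p = -1 + 21 = 20)
J(V) = -3*V
O(j) = 0 (O(j) = j - j = 0)
b(m) = 0
K(Y) = -Y (K(Y) = 0 - Y = -Y)
z(X) = 1/(16*X) (z(X) = 1/(8*(X + X)) = 1/(8*((2*X))) = (1/(2*X))/8 = 1/(16*X))
z(J(13)) - K(231) = 1/(16*((-3*13))) - (-1)*231 = (1/16)/(-39) - 1*(-231) = (1/16)*(-1/39) + 231 = -1/624 + 231 = 144143/624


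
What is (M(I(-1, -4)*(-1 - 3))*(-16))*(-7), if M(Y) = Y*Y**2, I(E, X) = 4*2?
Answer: -3670016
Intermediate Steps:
I(E, X) = 8
M(Y) = Y**3
(M(I(-1, -4)*(-1 - 3))*(-16))*(-7) = ((8*(-1 - 3))**3*(-16))*(-7) = ((8*(-4))**3*(-16))*(-7) = ((-32)**3*(-16))*(-7) = -32768*(-16)*(-7) = 524288*(-7) = -3670016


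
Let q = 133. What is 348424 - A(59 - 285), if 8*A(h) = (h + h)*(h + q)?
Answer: 686339/2 ≈ 3.4317e+5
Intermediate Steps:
A(h) = h*(133 + h)/4 (A(h) = ((h + h)*(h + 133))/8 = ((2*h)*(133 + h))/8 = (2*h*(133 + h))/8 = h*(133 + h)/4)
348424 - A(59 - 285) = 348424 - (59 - 285)*(133 + (59 - 285))/4 = 348424 - (-226)*(133 - 226)/4 = 348424 - (-226)*(-93)/4 = 348424 - 1*10509/2 = 348424 - 10509/2 = 686339/2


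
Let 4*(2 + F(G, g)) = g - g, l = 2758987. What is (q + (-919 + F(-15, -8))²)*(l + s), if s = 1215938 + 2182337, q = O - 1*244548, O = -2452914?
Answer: -11386138192902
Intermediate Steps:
F(G, g) = -2 (F(G, g) = -2 + (g - g)/4 = -2 + (¼)*0 = -2 + 0 = -2)
q = -2697462 (q = -2452914 - 1*244548 = -2452914 - 244548 = -2697462)
s = 3398275
(q + (-919 + F(-15, -8))²)*(l + s) = (-2697462 + (-919 - 2)²)*(2758987 + 3398275) = (-2697462 + (-921)²)*6157262 = (-2697462 + 848241)*6157262 = -1849221*6157262 = -11386138192902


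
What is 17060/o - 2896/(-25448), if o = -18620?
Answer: -2376371/2961511 ≈ -0.80242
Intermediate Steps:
17060/o - 2896/(-25448) = 17060/(-18620) - 2896/(-25448) = 17060*(-1/18620) - 2896*(-1/25448) = -853/931 + 362/3181 = -2376371/2961511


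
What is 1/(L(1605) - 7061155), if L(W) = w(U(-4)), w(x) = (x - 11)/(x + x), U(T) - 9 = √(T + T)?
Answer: (-2*√2 + 9*I)/(-63550396*I + 14122309*√2) ≈ -1.4162e-7 - 3.525e-15*I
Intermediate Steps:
U(T) = 9 + √2*√T (U(T) = 9 + √(T + T) = 9 + √(2*T) = 9 + √2*√T)
w(x) = (-11 + x)/(2*x) (w(x) = (-11 + x)/((2*x)) = (-11 + x)*(1/(2*x)) = (-11 + x)/(2*x))
L(W) = (-2 + 2*I*√2)/(2*(9 + 2*I*√2)) (L(W) = (-11 + (9 + √2*√(-4)))/(2*(9 + √2*√(-4))) = (-11 + (9 + √2*(2*I)))/(2*(9 + √2*(2*I))) = (-11 + (9 + 2*I*√2))/(2*(9 + 2*I*√2)) = (-2 + 2*I*√2)/(2*(9 + 2*I*√2)))
1/(L(1605) - 7061155) = 1/((I + √2)/(-9*I + 2*√2) - 7061155) = 1/(-7061155 + (I + √2)/(-9*I + 2*√2))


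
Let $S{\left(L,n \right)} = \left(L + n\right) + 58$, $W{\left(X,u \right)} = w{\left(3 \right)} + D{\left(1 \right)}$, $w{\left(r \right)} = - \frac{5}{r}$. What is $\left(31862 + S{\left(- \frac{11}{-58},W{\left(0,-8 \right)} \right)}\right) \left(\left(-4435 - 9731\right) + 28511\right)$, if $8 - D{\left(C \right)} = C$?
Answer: $\frac{79687063145}{174} \approx 4.5797 \cdot 10^{8}$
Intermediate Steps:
$D{\left(C \right)} = 8 - C$
$W{\left(X,u \right)} = \frac{16}{3}$ ($W{\left(X,u \right)} = - \frac{5}{3} + \left(8 - 1\right) = \left(-5\right) \frac{1}{3} + \left(8 - 1\right) = - \frac{5}{3} + 7 = \frac{16}{3}$)
$S{\left(L,n \right)} = 58 + L + n$
$\left(31862 + S{\left(- \frac{11}{-58},W{\left(0,-8 \right)} \right)}\right) \left(\left(-4435 - 9731\right) + 28511\right) = \left(31862 + \left(58 - \frac{11}{-58} + \frac{16}{3}\right)\right) \left(\left(-4435 - 9731\right) + 28511\right) = \left(31862 + \left(58 - - \frac{11}{58} + \frac{16}{3}\right)\right) \left(-14166 + 28511\right) = \left(31862 + \left(58 + \frac{11}{58} + \frac{16}{3}\right)\right) 14345 = \left(31862 + \frac{11053}{174}\right) 14345 = \frac{5555041}{174} \cdot 14345 = \frac{79687063145}{174}$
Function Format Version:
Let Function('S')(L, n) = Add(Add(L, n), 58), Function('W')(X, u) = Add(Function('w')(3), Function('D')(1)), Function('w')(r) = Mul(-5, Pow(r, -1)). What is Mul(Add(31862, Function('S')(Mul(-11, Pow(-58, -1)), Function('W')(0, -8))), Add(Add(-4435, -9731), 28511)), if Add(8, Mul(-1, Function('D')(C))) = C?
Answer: Rational(79687063145, 174) ≈ 4.5797e+8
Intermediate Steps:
Function('D')(C) = Add(8, Mul(-1, C))
Function('W')(X, u) = Rational(16, 3) (Function('W')(X, u) = Add(Mul(-5, Pow(3, -1)), Add(8, Mul(-1, 1))) = Add(Mul(-5, Rational(1, 3)), Add(8, -1)) = Add(Rational(-5, 3), 7) = Rational(16, 3))
Function('S')(L, n) = Add(58, L, n)
Mul(Add(31862, Function('S')(Mul(-11, Pow(-58, -1)), Function('W')(0, -8))), Add(Add(-4435, -9731), 28511)) = Mul(Add(31862, Add(58, Mul(-11, Pow(-58, -1)), Rational(16, 3))), Add(Add(-4435, -9731), 28511)) = Mul(Add(31862, Add(58, Mul(-11, Rational(-1, 58)), Rational(16, 3))), Add(-14166, 28511)) = Mul(Add(31862, Add(58, Rational(11, 58), Rational(16, 3))), 14345) = Mul(Add(31862, Rational(11053, 174)), 14345) = Mul(Rational(5555041, 174), 14345) = Rational(79687063145, 174)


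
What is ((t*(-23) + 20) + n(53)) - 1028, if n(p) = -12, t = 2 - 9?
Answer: -859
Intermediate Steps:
t = -7
((t*(-23) + 20) + n(53)) - 1028 = ((-7*(-23) + 20) - 12) - 1028 = ((161 + 20) - 12) - 1028 = (181 - 12) - 1028 = 169 - 1028 = -859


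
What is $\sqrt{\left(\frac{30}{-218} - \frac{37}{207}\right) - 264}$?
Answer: $\frac{i \sqrt{14951171390}}{7521} \approx 16.258 i$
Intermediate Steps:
$\sqrt{\left(\frac{30}{-218} - \frac{37}{207}\right) - 264} = \sqrt{\left(30 \left(- \frac{1}{218}\right) - \frac{37}{207}\right) - 264} = \sqrt{\left(- \frac{15}{109} - \frac{37}{207}\right) - 264} = \sqrt{- \frac{7138}{22563} - 264} = \sqrt{- \frac{5963770}{22563}} = \frac{i \sqrt{14951171390}}{7521}$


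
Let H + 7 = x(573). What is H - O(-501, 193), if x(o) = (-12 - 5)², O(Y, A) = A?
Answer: 89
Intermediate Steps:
x(o) = 289 (x(o) = (-17)² = 289)
H = 282 (H = -7 + 289 = 282)
H - O(-501, 193) = 282 - 1*193 = 282 - 193 = 89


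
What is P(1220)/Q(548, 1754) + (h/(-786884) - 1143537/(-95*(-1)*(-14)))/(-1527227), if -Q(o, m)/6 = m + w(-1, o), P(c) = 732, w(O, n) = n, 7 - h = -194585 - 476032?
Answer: -3519024862197851/65702703701046230 ≈ -0.053560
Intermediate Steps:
h = 670624 (h = 7 - (-194585 - 476032) = 7 - 1*(-670617) = 7 + 670617 = 670624)
Q(o, m) = -6*m - 6*o (Q(o, m) = -6*(m + o) = -6*m - 6*o)
P(1220)/Q(548, 1754) + (h/(-786884) - 1143537/(-95*(-1)*(-14)))/(-1527227) = 732/(-6*1754 - 6*548) + (670624/(-786884) - 1143537/(-95*(-1)*(-14)))/(-1527227) = 732/(-10524 - 3288) + (670624*(-1/786884) - 1143537/(95*(-14)))*(-1/1527227) = 732/(-13812) + (-167656/196721 - 1143537/(-1330))*(-1/1527227) = 732*(-1/13812) + (-167656/196721 - 1143537*(-1/1330))*(-1/1527227) = -61/1151 + (-167656/196721 + 1143537/1330)*(-1/1527227) = -61/1151 + (32104965671/37376990)*(-1/1527227) = -61/1151 - 32104965671/57083148306730 = -3519024862197851/65702703701046230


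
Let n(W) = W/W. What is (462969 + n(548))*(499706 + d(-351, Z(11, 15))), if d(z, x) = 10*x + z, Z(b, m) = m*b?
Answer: 231950284850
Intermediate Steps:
Z(b, m) = b*m
d(z, x) = z + 10*x
n(W) = 1
(462969 + n(548))*(499706 + d(-351, Z(11, 15))) = (462969 + 1)*(499706 + (-351 + 10*(11*15))) = 462970*(499706 + (-351 + 10*165)) = 462970*(499706 + (-351 + 1650)) = 462970*(499706 + 1299) = 462970*501005 = 231950284850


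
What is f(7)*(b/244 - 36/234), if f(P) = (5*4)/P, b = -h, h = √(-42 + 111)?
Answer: -40/91 - 5*√69/427 ≈ -0.53683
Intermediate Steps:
h = √69 ≈ 8.3066
b = -√69 ≈ -8.3066
f(P) = 20/P
f(7)*(b/244 - 36/234) = (20/7)*(-√69/244 - 36/234) = (20*(⅐))*(-√69*(1/244) - 36*1/234) = 20*(-√69/244 - 2/13)/7 = 20*(-2/13 - √69/244)/7 = -40/91 - 5*√69/427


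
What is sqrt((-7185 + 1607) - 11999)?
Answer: 9*I*sqrt(217) ≈ 132.58*I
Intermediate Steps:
sqrt((-7185 + 1607) - 11999) = sqrt(-5578 - 11999) = sqrt(-17577) = 9*I*sqrt(217)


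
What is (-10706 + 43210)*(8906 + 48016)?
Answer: 1850192688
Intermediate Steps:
(-10706 + 43210)*(8906 + 48016) = 32504*56922 = 1850192688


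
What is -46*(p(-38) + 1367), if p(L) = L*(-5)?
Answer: -71622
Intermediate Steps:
p(L) = -5*L
-46*(p(-38) + 1367) = -46*(-5*(-38) + 1367) = -46*(190 + 1367) = -46*1557 = -71622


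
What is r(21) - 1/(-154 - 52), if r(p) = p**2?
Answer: 90847/206 ≈ 441.00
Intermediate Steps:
r(21) - 1/(-154 - 52) = 21**2 - 1/(-154 - 52) = 441 - 1/(-206) = 441 - 1*(-1/206) = 441 + 1/206 = 90847/206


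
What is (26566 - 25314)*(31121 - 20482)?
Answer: 13320028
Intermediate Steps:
(26566 - 25314)*(31121 - 20482) = 1252*10639 = 13320028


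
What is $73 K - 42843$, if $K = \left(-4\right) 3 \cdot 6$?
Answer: $-48099$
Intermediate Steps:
$K = -72$ ($K = \left(-12\right) 6 = -72$)
$73 K - 42843 = 73 \left(-72\right) - 42843 = -5256 - 42843 = -48099$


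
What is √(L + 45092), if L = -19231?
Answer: √25861 ≈ 160.81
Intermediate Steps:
√(L + 45092) = √(-19231 + 45092) = √25861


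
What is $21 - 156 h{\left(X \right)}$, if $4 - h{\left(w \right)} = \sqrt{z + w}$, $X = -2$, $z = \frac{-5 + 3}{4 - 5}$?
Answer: $-603$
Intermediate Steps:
$z = 2$ ($z = - \frac{2}{-1} = \left(-2\right) \left(-1\right) = 2$)
$h{\left(w \right)} = 4 - \sqrt{2 + w}$
$21 - 156 h{\left(X \right)} = 21 - 156 \left(4 - \sqrt{2 - 2}\right) = 21 - 156 \left(4 - \sqrt{0}\right) = 21 - 156 \left(4 - 0\right) = 21 - 156 \left(4 + 0\right) = 21 - 624 = -603$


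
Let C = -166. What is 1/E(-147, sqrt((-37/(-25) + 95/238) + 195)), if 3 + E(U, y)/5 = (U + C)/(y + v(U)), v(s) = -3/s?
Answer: 1192363499/982010262515 - 322077*sqrt(30977842)/196402052503 ≈ -0.0079130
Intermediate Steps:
E(U, y) = -15 + 5*(-166 + U)/(y - 3/U) (E(U, y) = -15 + 5*((U - 166)/(y - 3/U)) = -15 + 5*((-166 + U)/(y - 3/U)) = -15 + 5*(-166 + U)/(y - 3/U))
1/E(-147, sqrt((-37/(-25) + 95/238) + 195)) = 1/(5*(9 - 1*(-147)*(166 - 1*(-147) + 3*sqrt((-37/(-25) + 95/238) + 195)))/(-3 - 147*sqrt((-37/(-25) + 95/238) + 195))) = 1/(5*(9 - 1*(-147)*(166 + 147 + 3*sqrt((-37*(-1/25) + 95*(1/238)) + 195)))/(-3 - 147*sqrt((-37*(-1/25) + 95*(1/238)) + 195))) = 1/(5*(9 - 1*(-147)*(166 + 147 + 3*sqrt((37/25 + 95/238) + 195)))/(-3 - 147*sqrt((37/25 + 95/238) + 195))) = 1/(5*(9 - 1*(-147)*(166 + 147 + 3*sqrt(11181/5950 + 195)))/(-3 - 147*sqrt(11181/5950 + 195))) = 1/(5*(9 - 1*(-147)*(166 + 147 + 3*sqrt(1171431/5950)))/(-3 - 63*sqrt(30977842)/170)) = 1/(5*(9 - 1*(-147)*(166 + 147 + 3*(3*sqrt(30977842)/1190)))/(-3 - 63*sqrt(30977842)/170)) = 1/(5*(9 - 1*(-147)*(166 + 147 + 9*sqrt(30977842)/1190))/(-3 - 63*sqrt(30977842)/170)) = 1/(5*(9 - 1*(-147)*(313 + 9*sqrt(30977842)/1190))/(-3 - 63*sqrt(30977842)/170)) = 1/(5*(9 + (46011 + 189*sqrt(30977842)/170))/(-3 - 63*sqrt(30977842)/170)) = 1/(5*(46020 + 189*sqrt(30977842)/170)/(-3 - 63*sqrt(30977842)/170)) = (-3 - 63*sqrt(30977842)/170)/(5*(46020 + 189*sqrt(30977842)/170))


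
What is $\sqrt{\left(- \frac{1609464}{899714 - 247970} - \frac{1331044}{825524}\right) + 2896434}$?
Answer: $\frac{11 \sqrt{187970063472810956080443}}{2802241218} \approx 1701.9$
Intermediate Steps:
$\sqrt{\left(- \frac{1609464}{899714 - 247970} - \frac{1331044}{825524}\right) + 2896434} = \sqrt{\left(- \frac{1609464}{651744} - \frac{332761}{206381}\right) + 2896434} = \sqrt{\left(\left(-1609464\right) \frac{1}{651744} - \frac{332761}{206381}\right) + 2896434} = \sqrt{\left(- \frac{67061}{27156} - \frac{332761}{206381}\right) + 2896434} = \sqrt{- \frac{22876573957}{5604482436} + 2896434} = \sqrt{\frac{16232990603459267}{5604482436}} = \frac{11 \sqrt{187970063472810956080443}}{2802241218}$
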